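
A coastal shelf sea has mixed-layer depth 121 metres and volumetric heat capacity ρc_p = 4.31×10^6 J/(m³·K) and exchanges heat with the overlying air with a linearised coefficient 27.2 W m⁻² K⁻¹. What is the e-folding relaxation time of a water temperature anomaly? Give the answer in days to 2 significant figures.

Areal heat capacity C = ρc_p × D = 4.31×10^6 × 121 = 5.22×10^8 J m⁻² K⁻¹.
Relaxation time τ = C / λ = 5.22×10^8 / 27.2 = 1.92×10^7 s.
In days: 1.92×10^7 s / (86400 s/day) = 222 days.

220 days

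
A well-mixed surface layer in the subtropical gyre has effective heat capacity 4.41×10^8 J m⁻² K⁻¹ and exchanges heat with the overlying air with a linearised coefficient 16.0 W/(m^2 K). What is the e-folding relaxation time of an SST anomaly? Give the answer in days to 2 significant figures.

Areal heat capacity C = 4.41×10^8 J m⁻² K⁻¹ (given).
Relaxation time τ = C / λ = 4.41×10^8 / 16.0 = 2.76×10^7 s.
In days: 2.76×10^7 s / (86400 s/day) = 319 days.

320 days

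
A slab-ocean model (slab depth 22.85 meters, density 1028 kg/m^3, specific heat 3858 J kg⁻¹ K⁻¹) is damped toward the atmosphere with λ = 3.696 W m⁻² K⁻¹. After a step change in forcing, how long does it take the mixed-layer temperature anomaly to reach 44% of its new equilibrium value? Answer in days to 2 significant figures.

160 days

Areal heat capacity C = ρ c_p D = 1028 × 3858 × 22.85 = 9.06×10^7 J/(m^2 K).
τ = C / λ = 9.06×10^7 / 3.696 = 2.45×10^7 s.
Fraction reached: 1 − e^(−t/τ) = 0.44 ⇒ t = −τ ln(1 − 0.44) = τ × 0.580.
t = 1.42×10^7 s = 165 days.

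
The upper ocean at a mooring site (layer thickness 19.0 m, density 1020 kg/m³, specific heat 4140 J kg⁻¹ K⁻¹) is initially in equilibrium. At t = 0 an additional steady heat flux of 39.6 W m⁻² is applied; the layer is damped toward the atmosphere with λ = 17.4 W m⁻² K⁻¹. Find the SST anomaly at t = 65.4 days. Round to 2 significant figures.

1.6 K

Areal heat capacity C = ρ c_p D = 1020 × 4140 × 19.0 = 8.02×10^7 J m⁻² K⁻¹.
τ = C / λ = 8.02×10^7 / 17.4 = 4.61×10^6 s.
Equilibrium anomaly ΔT_eq = F / λ = 39.6 / 17.4 = 2.28 K.
t = 65.4 days = 5.65×10^6 s, so t/τ = 1.23.
ΔT(t) = ΔT_eq (1 − e^(−t/τ)) = 2.28 × (1 − e^−1.23) = 1.61 K.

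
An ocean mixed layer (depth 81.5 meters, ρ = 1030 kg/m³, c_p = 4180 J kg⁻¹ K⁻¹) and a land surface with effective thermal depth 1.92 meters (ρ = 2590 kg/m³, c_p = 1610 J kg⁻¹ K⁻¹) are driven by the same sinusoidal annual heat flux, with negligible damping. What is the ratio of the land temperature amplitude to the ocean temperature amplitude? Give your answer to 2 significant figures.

C_ocean = 1030 × 4180 × 81.5 = 3.51×10^8 J/(m²·K).
C_land = 2590 × 1610 × 1.92 = 8.01×10^6 J/(m²·K).
Undamped amplitude ∝ 1/C, so A_land/A_ocean = C_ocean/C_land = 43.8.

44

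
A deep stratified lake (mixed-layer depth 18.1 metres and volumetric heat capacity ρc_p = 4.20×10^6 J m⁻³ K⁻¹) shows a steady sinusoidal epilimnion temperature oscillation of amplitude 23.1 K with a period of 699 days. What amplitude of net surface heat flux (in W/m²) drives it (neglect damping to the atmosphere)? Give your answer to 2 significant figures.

Areal heat capacity C = ρc_p × D = 4.20×10^6 × 18.1 = 7.60×10^7 J m⁻² K⁻¹.
ω = 2π / 6.04×10^7 s = 1.04×10^-7 s⁻¹.
Cω = 7.60×10^7 × 1.04×10^-7 = 7.91 W/(m²·K).
F₀ = A × Cω = 23.1 × 7.91 = 183 W/m².

180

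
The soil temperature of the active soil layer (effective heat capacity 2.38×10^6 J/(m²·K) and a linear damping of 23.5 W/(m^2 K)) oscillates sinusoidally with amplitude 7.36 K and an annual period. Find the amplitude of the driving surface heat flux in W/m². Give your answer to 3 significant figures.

173

Areal heat capacity C = 2.38×10^6 J/(m²·K) (given).
ω = 2π / 3.15×10^7 s = 1.99×10^-7 s⁻¹.
√((Cω)² + λ²) = √((0.474)² + 23.5²) = 23.5 W/(m²·K).
F₀ = A × √((Cω)²+λ²) = 7.36 × 23.5 = 173 W/m².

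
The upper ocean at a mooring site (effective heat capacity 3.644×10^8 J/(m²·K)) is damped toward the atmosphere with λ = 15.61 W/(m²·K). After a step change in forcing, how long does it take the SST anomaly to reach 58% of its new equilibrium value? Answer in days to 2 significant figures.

Areal heat capacity C = 3.644×10^8 J/(m²·K) (given).
τ = C / λ = 3.64×10^8 / 15.61 = 2.33×10^7 s.
Fraction reached: 1 − e^(−t/τ) = 0.58 ⇒ t = −τ ln(1 − 0.58) = τ × 0.868.
t = 2.03×10^7 s = 234 days.

230 days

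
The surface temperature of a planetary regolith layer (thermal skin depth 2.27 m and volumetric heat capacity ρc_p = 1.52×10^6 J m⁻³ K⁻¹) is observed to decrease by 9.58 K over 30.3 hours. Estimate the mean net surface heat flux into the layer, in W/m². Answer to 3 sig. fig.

-303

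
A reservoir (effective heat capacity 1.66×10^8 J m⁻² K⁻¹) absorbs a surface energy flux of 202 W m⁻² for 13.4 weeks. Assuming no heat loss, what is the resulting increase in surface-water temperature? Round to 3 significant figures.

9.86 K

Areal heat capacity C = 1.66×10^8 J m⁻² K⁻¹ (given).
Net heat input Q = F Δt = 202 × (13.4 weeks × 6.048×10^5 s/week) = 1.64×10^9 J/m².
ΔT = Q / C = 1.64×10^9 / 1.66×10^8 = 9.86 K.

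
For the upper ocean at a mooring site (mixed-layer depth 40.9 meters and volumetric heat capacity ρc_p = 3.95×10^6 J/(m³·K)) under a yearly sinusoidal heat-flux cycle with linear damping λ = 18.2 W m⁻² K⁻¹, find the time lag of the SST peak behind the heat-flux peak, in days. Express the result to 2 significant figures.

Areal heat capacity C = ρc_p × D = 3.95×10^6 × 40.9 = 1.62×10^8 J m⁻² K⁻¹.
ω = 2π / 3.15×10^7 s = 1.99×10^-7 s⁻¹.
Phase lag φ = arctan(Cω/λ) = arctan(32.2/18.2) = 1.06 rad.
Time lag = φ / ω = 1.06 / 1.99×10^-7 = 5.30×10^6 s = 61.4 days.

61 days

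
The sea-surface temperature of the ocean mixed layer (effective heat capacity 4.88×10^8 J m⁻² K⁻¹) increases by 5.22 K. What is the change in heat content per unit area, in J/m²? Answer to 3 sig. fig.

2.55×10^9

Areal heat capacity C = 4.88×10^8 J m⁻² K⁻¹ (given).
ΔQ = C ΔT = 4.88×10^8 × 5.22 = 2.55×10^9 J/m².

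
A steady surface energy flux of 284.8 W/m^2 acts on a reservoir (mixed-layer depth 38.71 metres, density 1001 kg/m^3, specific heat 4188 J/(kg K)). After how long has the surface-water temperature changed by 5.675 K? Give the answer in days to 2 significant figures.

Areal heat capacity C = ρ c_p D = 1001 × 4188 × 38.71 = 1.62×10^8 J/(m^2 K).
Time required: Δt = C ΔT / F = 1.62×10^8 × 5.675 / 284.8 = 3.23×10^6 s.
In days: 3.23×10^6 s / (86400 s/day) = 37.4 days.

37 days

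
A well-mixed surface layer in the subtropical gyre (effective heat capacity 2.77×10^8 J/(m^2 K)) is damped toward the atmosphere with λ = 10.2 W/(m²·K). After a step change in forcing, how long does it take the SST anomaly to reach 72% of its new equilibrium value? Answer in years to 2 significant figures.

1.1 years

Areal heat capacity C = 2.77×10^8 J/(m^2 K) (given).
τ = C / λ = 2.77×10^8 / 10.2 = 2.72×10^7 s.
Fraction reached: 1 − e^(−t/τ) = 0.72 ⇒ t = −τ ln(1 − 0.72) = τ × 1.27.
t = 3.46×10^7 s = 1.10 years.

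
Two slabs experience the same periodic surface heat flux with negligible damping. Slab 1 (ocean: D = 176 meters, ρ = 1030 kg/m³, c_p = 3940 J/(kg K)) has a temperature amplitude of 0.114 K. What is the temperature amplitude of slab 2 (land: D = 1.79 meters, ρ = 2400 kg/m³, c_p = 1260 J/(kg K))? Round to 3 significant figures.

15.0 K

C_ocean = 7.14×10^8 J/(m²·K); C_land = 5.41×10^6 J/(m²·K).
A ∝ 1/C ⇒ A_land = A_ocean × C_ocean/C_land = 0.114 × 132 = 15.0 K.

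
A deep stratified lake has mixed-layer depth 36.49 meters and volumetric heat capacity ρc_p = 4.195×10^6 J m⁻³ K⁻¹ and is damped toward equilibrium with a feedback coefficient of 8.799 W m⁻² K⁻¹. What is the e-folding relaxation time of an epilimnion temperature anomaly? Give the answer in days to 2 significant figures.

200 days

Areal heat capacity C = ρc_p × D = 4.195×10^6 × 36.49 = 1.53×10^8 J m⁻² K⁻¹.
Relaxation time τ = C / λ = 1.53×10^8 / 8.799 = 1.74×10^7 s.
In days: 1.74×10^7 s / (86400 s/day) = 201 days.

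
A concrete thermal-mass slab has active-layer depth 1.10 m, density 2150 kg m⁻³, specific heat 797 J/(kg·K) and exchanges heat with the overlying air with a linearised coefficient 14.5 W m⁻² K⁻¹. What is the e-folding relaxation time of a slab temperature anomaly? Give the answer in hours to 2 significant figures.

36 hours

Areal heat capacity C = ρ c_p D = 2150 × 797 × 1.10 = 1.88×10^6 J/(m²·K).
Relaxation time τ = C / λ = 1.88×10^6 / 14.5 = 1.30×10^5 s.
In hours: 1.30×10^5 s / (3600 s/hour) = 36.1 hours.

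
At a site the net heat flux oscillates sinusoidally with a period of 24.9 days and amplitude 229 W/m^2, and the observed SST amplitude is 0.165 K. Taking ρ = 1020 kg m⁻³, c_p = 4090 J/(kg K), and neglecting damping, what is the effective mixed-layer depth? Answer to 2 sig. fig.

110 m

ω = 2π / 2.15×10^6 s = 2.92×10^-6 s⁻¹.
Required C = F₀ / (A ω) = 229 / (0.165 × 2.92×10^-6) = 4.75×10^8 J/(m²·K).
D = C / (ρ c_p) = 4.75×10^8 / (1020 × 4090) = 114 m.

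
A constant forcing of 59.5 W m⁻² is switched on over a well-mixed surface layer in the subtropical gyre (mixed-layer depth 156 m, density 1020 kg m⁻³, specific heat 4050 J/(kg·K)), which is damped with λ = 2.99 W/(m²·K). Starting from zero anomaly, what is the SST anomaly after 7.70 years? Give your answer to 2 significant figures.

13 K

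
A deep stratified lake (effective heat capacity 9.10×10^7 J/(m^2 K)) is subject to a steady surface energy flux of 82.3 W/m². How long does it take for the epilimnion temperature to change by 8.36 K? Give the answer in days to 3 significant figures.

Areal heat capacity C = 9.10×10^7 J/(m^2 K) (given).
Time required: Δt = C ΔT / F = 9.10×10^7 × 8.36 / 82.3 = 9.24×10^6 s.
In days: 9.24×10^6 s / (86400 s/day) = 107 days.

107 days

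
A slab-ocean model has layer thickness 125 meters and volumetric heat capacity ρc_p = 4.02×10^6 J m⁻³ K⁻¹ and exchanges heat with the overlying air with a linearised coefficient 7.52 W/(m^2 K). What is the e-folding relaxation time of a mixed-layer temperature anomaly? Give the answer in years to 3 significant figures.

2.12 years

Areal heat capacity C = ρc_p × D = 4.02×10^6 × 125 = 5.02×10^8 J/(m²·K).
Relaxation time τ = C / λ = 5.02×10^8 / 7.52 = 6.68×10^7 s.
In years: 6.68×10^7 s / (3.156×10^7 s/year) = 2.12 years.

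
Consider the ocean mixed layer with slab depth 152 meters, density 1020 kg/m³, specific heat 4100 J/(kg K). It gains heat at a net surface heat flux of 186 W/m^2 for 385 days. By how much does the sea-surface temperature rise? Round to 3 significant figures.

9.73 K

Areal heat capacity C = ρ c_p D = 1020 × 4100 × 152 = 6.36×10^8 J/(m^2 K).
Net heat input Q = F Δt = 186 × (385 days × 86400 s/day) = 6.19×10^9 J/m².
ΔT = Q / C = 6.19×10^9 / 6.36×10^8 = 9.73 K.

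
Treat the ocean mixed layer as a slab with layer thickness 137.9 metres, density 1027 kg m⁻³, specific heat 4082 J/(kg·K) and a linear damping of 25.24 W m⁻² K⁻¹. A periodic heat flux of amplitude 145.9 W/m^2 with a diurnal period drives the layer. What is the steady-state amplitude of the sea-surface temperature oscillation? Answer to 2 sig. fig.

Areal heat capacity C = ρ c_p D = 1027 × 4082 × 137.9 = 5.78×10^8 J/(m²·K).
Angular frequency ω = 2π / T = 2π / 86400 s = 7.27×10^-5 s⁻¹.
√((Cω)² + λ²) = √((42000)² + 25.24²) = 42000 W/(m²·K).
Amplitude A = F₀ / √((Cω)²+λ²) = 145.9 / 42000 = 0.00347 K.

0.0035 K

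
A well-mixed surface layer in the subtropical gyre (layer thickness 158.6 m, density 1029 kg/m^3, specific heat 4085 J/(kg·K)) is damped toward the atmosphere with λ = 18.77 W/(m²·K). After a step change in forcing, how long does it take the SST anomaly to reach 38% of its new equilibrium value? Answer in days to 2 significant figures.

200 days

Areal heat capacity C = ρ c_p D = 1029 × 4085 × 158.6 = 6.67×10^8 J m⁻² K⁻¹.
τ = C / λ = 6.67×10^8 / 18.77 = 3.55×10^7 s.
Fraction reached: 1 − e^(−t/τ) = 0.38 ⇒ t = −τ ln(1 − 0.38) = τ × 0.478.
t = 1.70×10^7 s = 197 days.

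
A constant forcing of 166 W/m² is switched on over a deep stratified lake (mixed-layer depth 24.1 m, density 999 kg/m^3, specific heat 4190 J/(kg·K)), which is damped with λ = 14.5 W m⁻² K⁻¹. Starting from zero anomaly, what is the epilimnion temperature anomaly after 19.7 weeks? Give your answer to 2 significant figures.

9.4 K

Areal heat capacity C = ρ c_p D = 999 × 4190 × 24.1 = 1.01×10^8 J/(m^2 K).
τ = C / λ = 1.01×10^8 / 14.5 = 6.96×10^6 s.
Equilibrium anomaly ΔT_eq = F / λ = 166 / 14.5 = 11.4 K.
t = 19.7 weeks = 1.19×10^7 s, so t/τ = 1.71.
ΔT(t) = ΔT_eq (1 − e^(−t/τ)) = 11.4 × (1 − e^−1.71) = 9.38 K.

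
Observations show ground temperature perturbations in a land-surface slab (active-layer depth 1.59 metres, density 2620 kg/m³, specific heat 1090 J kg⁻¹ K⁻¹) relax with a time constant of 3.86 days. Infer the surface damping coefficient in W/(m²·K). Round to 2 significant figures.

Areal heat capacity C = ρ c_p D = 2620 × 1090 × 1.59 = 4.54×10^6 J m⁻² K⁻¹.
τ = 3.86 days = 3.34×10^5 s.
λ = C / τ = 4.54×10^6 / 3.34×10^5 = 13.6 W/(m²·K).

14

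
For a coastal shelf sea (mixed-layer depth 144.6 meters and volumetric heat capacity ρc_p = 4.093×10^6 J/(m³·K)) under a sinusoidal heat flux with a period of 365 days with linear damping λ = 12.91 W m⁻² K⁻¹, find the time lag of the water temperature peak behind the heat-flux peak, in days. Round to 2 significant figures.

85 days

Areal heat capacity C = ρc_p × D = 4.093×10^6 × 144.6 = 5.92×10^8 J/(m^2 K).
ω = 2π / 3.15×10^7 s = 1.99×10^-7 s⁻¹.
Phase lag φ = arctan(Cω/λ) = arctan(118/12.91) = 1.46 rad.
Time lag = φ / ω = 1.46 / 1.99×10^-7 = 7.34×10^6 s = 84.9 days.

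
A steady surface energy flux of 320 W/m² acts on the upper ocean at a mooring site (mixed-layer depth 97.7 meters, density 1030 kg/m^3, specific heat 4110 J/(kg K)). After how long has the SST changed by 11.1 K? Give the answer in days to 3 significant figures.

166 days

Areal heat capacity C = ρ c_p D = 1030 × 4110 × 97.7 = 4.14×10^8 J/(m²·K).
Time required: Δt = C ΔT / F = 4.14×10^8 × 11.1 / 320 = 1.43×10^7 s.
In days: 1.43×10^7 s / (86400 s/day) = 166 days.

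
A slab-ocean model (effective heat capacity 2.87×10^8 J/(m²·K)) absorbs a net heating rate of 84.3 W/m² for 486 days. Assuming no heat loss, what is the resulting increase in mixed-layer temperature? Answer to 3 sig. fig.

Areal heat capacity C = 2.87×10^8 J/(m²·K) (given).
Net heat input Q = F Δt = 84.3 × (486 days × 86400 s/day) = 3.54×10^9 J/m².
ΔT = Q / C = 3.54×10^9 / 2.87×10^8 = 12.3 K.

12.3 K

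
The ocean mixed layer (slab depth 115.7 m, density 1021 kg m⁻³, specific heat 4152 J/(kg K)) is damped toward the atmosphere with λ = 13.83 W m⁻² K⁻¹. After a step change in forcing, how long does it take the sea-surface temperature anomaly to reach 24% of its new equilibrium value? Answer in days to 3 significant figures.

113 days

Areal heat capacity C = ρ c_p D = 1021 × 4152 × 115.7 = 4.90×10^8 J/(m²·K).
τ = C / λ = 4.90×10^8 / 13.83 = 3.55×10^7 s.
Fraction reached: 1 − e^(−t/τ) = 0.24 ⇒ t = −τ ln(1 − 0.24) = τ × 0.274.
t = 9.73×10^6 s = 113 days.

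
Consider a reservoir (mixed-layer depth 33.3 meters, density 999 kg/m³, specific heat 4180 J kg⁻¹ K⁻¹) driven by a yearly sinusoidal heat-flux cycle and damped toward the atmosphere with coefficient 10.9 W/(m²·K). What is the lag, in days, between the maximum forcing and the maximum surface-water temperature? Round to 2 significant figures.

69 days

Areal heat capacity C = ρ c_p D = 999 × 4180 × 33.3 = 1.39×10^8 J/(m²·K).
ω = 2π / 3.15×10^7 s = 1.99×10^-7 s⁻¹.
Phase lag φ = arctan(Cω/λ) = arctan(27.7/10.9) = 1.20 rad.
Time lag = φ / ω = 1.20 / 1.99×10^-7 = 6.00×10^6 s = 69.5 days.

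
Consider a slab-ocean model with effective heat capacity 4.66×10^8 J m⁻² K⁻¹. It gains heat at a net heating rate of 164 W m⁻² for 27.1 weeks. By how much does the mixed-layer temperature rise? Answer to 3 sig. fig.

5.77 K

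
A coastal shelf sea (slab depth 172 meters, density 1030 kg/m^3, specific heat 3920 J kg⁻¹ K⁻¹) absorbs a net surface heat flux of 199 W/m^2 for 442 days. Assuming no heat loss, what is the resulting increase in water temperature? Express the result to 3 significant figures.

10.9 K

Areal heat capacity C = ρ c_p D = 1030 × 3920 × 172 = 6.94×10^8 J/(m^2 K).
Net heat input Q = F Δt = 199 × (442 days × 86400 s/day) = 7.60×10^9 J/m².
ΔT = Q / C = 7.60×10^9 / 6.94×10^8 = 10.9 K.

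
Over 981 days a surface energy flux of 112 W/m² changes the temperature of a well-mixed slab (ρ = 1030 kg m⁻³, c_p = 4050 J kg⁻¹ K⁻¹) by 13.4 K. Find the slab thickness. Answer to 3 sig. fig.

Heat input Q = F Δt = 112 × 8.48×10^7 s = 9.49×10^9 J/m².
Required areal heat capacity C = Q / ΔT = 7.08×10^8 J/(m²·K).
Depth D = C / (ρ c_p) = 7.08×10^8 / (1030 × 4050) = 170 m.

170 m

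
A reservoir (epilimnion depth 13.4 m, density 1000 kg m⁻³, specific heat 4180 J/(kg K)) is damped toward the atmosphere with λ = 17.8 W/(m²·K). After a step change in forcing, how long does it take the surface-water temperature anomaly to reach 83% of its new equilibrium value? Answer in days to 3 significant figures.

64.5 days

Areal heat capacity C = ρ c_p D = 1000 × 4180 × 13.4 = 5.60×10^7 J/(m²·K).
τ = C / λ = 5.60×10^7 / 17.8 = 3.15×10^6 s.
Fraction reached: 1 − e^(−t/τ) = 0.83 ⇒ t = −τ ln(1 − 0.83) = τ × 1.77.
t = 5.58×10^6 s = 64.5 days.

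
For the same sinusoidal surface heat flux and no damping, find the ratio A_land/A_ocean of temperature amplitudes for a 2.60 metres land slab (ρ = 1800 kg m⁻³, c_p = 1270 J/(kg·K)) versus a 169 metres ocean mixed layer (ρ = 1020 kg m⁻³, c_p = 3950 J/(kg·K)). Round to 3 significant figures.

115

C_ocean = 1020 × 3950 × 169 = 6.81×10^8 J/(m²·K).
C_land = 1800 × 1270 × 2.60 = 5.94×10^6 J/(m²·K).
Undamped amplitude ∝ 1/C, so A_land/A_ocean = C_ocean/C_land = 115.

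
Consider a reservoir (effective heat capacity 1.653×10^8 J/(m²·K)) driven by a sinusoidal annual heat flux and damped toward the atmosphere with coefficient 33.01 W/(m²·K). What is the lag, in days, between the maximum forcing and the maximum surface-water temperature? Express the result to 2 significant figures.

46 days

Areal heat capacity C = 1.653×10^8 J/(m²·K) (given).
ω = 2π / 3.15×10^7 s = 1.99×10^-7 s⁻¹.
Phase lag φ = arctan(Cω/λ) = arctan(32.9/33.01) = 0.784 rad.
Time lag = φ / ω = 0.784 / 1.99×10^-7 = 3.94×10^6 s = 45.6 days.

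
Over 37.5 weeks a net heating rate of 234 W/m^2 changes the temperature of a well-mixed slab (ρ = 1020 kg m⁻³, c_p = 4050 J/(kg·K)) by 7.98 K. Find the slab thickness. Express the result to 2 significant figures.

160 m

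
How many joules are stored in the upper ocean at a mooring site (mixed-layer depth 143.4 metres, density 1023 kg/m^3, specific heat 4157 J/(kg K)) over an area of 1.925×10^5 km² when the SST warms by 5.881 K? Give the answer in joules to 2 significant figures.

6.9×10^20 J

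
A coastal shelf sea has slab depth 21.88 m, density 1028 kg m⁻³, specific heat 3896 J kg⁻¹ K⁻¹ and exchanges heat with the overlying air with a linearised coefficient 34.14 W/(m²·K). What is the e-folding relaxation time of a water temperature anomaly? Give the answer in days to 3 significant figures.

Areal heat capacity C = ρ c_p D = 1028 × 3896 × 21.88 = 8.76×10^7 J m⁻² K⁻¹.
Relaxation time τ = C / λ = 8.76×10^7 / 34.14 = 2.57×10^6 s.
In days: 2.57×10^6 s / (86400 s/day) = 29.7 days.

29.7 days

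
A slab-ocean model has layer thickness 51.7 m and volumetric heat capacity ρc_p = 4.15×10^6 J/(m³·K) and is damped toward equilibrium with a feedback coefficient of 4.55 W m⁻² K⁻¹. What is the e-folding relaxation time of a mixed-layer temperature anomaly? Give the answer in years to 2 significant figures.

Areal heat capacity C = ρc_p × D = 4.15×10^6 × 51.7 = 2.15×10^8 J m⁻² K⁻¹.
Relaxation time τ = C / λ = 2.15×10^8 / 4.55 = 4.72×10^7 s.
In years: 4.72×10^7 s / (3.156×10^7 s/year) = 1.49 years.

1.5 years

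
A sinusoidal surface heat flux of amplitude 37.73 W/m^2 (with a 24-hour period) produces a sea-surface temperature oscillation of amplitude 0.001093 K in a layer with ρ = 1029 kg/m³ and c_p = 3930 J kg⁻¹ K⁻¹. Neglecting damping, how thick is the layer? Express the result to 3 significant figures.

117 m

ω = 2π / 86400 s = 7.27×10^-5 s⁻¹.
Required C = F₀ / (A ω) = 37.73 / (0.001093 × 7.27×10^-5) = 4.75×10^8 J/(m²·K).
D = C / (ρ c_p) = 4.75×10^8 / (1029 × 3930) = 117 m.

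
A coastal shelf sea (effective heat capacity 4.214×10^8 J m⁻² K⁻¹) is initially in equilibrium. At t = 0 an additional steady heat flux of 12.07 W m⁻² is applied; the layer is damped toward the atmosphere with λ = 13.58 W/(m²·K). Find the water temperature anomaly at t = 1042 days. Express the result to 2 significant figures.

Areal heat capacity C = 4.214×10^8 J m⁻² K⁻¹ (given).
τ = C / λ = 4.21×10^8 / 13.58 = 3.10×10^7 s.
Equilibrium anomaly ΔT_eq = F / λ = 12.07 / 13.58 = 0.889 K.
t = 1042 days = 9.00×10^7 s, so t/τ = 2.90.
ΔT(t) = ΔT_eq (1 − e^(−t/τ)) = 0.889 × (1 − e^−2.90) = 0.840 K.

0.84 K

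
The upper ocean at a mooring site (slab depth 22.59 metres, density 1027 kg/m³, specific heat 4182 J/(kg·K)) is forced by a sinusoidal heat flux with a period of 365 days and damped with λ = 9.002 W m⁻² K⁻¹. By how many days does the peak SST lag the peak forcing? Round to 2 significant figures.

66 days

Areal heat capacity C = ρ c_p D = 1027 × 4182 × 22.59 = 9.70×10^7 J/(m^2 K).
ω = 2π / 3.15×10^7 s = 1.99×10^-7 s⁻¹.
Phase lag φ = arctan(Cω/λ) = arctan(19.3/9.002) = 1.13 rad.
Time lag = φ / ω = 1.13 / 1.99×10^-7 = 5.70×10^6 s = 65.9 days.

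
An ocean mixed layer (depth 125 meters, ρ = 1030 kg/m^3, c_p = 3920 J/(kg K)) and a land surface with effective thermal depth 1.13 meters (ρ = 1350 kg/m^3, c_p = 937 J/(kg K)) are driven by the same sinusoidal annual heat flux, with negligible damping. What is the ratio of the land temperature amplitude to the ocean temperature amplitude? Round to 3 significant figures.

353

C_ocean = 1030 × 3920 × 125 = 5.05×10^8 J/(m²·K).
C_land = 1350 × 937 × 1.13 = 1.43×10^6 J/(m²·K).
Undamped amplitude ∝ 1/C, so A_land/A_ocean = C_ocean/C_land = 353.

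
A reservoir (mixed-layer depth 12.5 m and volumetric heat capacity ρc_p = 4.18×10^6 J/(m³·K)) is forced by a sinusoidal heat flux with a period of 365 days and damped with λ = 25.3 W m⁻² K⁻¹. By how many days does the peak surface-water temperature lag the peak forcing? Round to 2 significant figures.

Areal heat capacity C = ρc_p × D = 4.18×10^6 × 12.5 = 5.22×10^7 J/(m²·K).
ω = 2π / 3.15×10^7 s = 1.99×10^-7 s⁻¹.
Phase lag φ = arctan(Cω/λ) = arctan(10.4/25.3) = 0.390 rad.
Time lag = φ / ω = 0.390 / 1.99×10^-7 = 1.96×10^6 s = 22.7 days.

23 days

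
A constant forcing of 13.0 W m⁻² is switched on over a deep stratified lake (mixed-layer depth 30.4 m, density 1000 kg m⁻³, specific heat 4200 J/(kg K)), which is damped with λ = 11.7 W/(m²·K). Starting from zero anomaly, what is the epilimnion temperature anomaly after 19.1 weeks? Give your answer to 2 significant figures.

0.73 K

Areal heat capacity C = ρ c_p D = 1000 × 4200 × 30.4 = 1.28×10^8 J/(m²·K).
τ = C / λ = 1.28×10^8 / 11.7 = 1.09×10^7 s.
Equilibrium anomaly ΔT_eq = F / λ = 13.0 / 11.7 = 1.11 K.
t = 19.1 weeks = 1.16×10^7 s, so t/τ = 1.06.
ΔT(t) = ΔT_eq (1 − e^(−t/τ)) = 1.11 × (1 − e^−1.06) = 0.726 K.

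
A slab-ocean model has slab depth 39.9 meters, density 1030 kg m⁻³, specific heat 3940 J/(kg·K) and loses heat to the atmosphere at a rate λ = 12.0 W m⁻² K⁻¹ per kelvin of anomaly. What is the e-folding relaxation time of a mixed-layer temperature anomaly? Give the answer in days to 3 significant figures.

156 days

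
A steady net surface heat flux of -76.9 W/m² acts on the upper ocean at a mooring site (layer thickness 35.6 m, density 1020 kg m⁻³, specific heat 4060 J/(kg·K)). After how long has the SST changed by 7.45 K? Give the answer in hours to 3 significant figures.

Areal heat capacity C = ρ c_p D = 1020 × 4060 × 35.6 = 1.47×10^8 J/(m^2 K).
Time required: Δt = C ΔT / F = 1.47×10^8 × -7.45 / -76.9 = 1.43×10^7 s.
In hours: 1.43×10^7 s / (3600 s/hour) = 3970 hours.

3970 hours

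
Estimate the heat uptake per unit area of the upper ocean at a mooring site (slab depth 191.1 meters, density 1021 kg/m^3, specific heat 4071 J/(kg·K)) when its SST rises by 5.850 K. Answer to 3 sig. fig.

4.65×10^9

Areal heat capacity C = ρ c_p D = 1021 × 4071 × 191.1 = 7.94×10^8 J m⁻² K⁻¹.
ΔQ = C ΔT = 7.94×10^8 × 5.850 = 4.65×10^9 J/m².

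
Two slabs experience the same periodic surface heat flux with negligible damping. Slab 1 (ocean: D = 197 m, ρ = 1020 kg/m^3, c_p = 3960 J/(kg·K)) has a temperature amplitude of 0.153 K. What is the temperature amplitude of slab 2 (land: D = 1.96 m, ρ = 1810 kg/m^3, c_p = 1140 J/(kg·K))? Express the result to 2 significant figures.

30 K

C_ocean = 7.96×10^8 J/(m²·K); C_land = 4.04×10^6 J/(m²·K).
A ∝ 1/C ⇒ A_land = A_ocean × C_ocean/C_land = 0.153 × 197 = 30.1 K.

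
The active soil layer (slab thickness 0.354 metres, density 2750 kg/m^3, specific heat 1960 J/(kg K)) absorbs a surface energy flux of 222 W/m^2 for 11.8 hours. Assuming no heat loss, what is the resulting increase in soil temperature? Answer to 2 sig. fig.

4.9 K

Areal heat capacity C = ρ c_p D = 2750 × 1960 × 0.354 = 1.91×10^6 J m⁻² K⁻¹.
Net heat input Q = F Δt = 222 × (11.8 hours × 3600 s/hour) = 9.43×10^6 J/m².
ΔT = Q / C = 9.43×10^6 / 1.91×10^6 = 4.94 K.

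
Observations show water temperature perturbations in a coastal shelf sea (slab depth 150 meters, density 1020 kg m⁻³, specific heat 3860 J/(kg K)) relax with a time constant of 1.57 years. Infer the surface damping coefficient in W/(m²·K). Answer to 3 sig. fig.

11.9

Areal heat capacity C = ρ c_p D = 1020 × 3860 × 150 = 5.91×10^8 J/(m^2 K).
τ = 1.57 years = 4.95×10^7 s.
λ = C / τ = 5.91×10^8 / 4.95×10^7 = 11.9 W/(m²·K).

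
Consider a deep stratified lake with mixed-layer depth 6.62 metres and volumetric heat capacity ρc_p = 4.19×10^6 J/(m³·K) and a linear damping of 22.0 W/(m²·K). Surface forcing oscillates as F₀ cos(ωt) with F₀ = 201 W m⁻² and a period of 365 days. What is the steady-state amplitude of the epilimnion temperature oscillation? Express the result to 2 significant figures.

8.9 K

Areal heat capacity C = ρc_p × D = 4.19×10^6 × 6.62 = 2.77×10^7 J m⁻² K⁻¹.
Angular frequency ω = 2π / T = 2π / 3.15×10^7 s = 1.99×10^-7 s⁻¹.
√((Cω)² + λ²) = √((5.53)² + 22.0²) = 22.7 W/(m²·K).
Amplitude A = F₀ / √((Cω)²+λ²) = 201 / 22.7 = 8.86 K.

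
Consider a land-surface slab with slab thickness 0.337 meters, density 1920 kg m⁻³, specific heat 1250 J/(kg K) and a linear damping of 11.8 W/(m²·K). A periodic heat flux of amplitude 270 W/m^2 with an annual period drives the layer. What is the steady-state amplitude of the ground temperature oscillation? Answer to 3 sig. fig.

Areal heat capacity C = ρ c_p D = 1920 × 1250 × 0.337 = 8.09×10^5 J/(m^2 K).
Angular frequency ω = 2π / T = 2π / 3.15×10^7 s = 1.99×10^-7 s⁻¹.
√((Cω)² + λ²) = √((0.161)² + 11.8²) = 11.8 W/(m²·K).
Amplitude A = F₀ / √((Cω)²+λ²) = 270 / 11.8 = 22.9 K.

22.9 K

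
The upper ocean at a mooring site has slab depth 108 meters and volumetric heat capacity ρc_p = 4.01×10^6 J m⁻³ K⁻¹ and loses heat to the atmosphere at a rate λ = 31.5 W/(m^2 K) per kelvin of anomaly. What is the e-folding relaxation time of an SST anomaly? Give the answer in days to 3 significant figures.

159 days

Areal heat capacity C = ρc_p × D = 4.01×10^6 × 108 = 4.33×10^8 J/(m²·K).
Relaxation time τ = C / λ = 4.33×10^8 / 31.5 = 1.37×10^7 s.
In days: 1.37×10^7 s / (86400 s/day) = 159 days.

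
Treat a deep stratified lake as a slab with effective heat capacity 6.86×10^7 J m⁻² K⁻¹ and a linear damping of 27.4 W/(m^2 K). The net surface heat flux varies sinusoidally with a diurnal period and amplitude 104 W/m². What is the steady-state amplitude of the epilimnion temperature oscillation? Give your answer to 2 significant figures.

0.021 K

Areal heat capacity C = 6.86×10^7 J m⁻² K⁻¹ (given).
Angular frequency ω = 2π / T = 2π / 86400 s = 7.27×10^-5 s⁻¹.
√((Cω)² + λ²) = √((4990)² + 27.4²) = 4990 W/(m²·K).
Amplitude A = F₀ / √((Cω)²+λ²) = 104 / 4990 = 0.0208 K.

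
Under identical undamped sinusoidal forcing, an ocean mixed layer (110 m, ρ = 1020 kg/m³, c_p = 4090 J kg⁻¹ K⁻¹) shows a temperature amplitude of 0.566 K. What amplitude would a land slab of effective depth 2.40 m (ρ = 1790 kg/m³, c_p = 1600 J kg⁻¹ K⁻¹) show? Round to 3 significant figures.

C_ocean = 4.59×10^8 J/(m²·K); C_land = 6.87×10^6 J/(m²·K).
A ∝ 1/C ⇒ A_land = A_ocean × C_ocean/C_land = 0.566 × 66.8 = 37.8 K.

37.8 K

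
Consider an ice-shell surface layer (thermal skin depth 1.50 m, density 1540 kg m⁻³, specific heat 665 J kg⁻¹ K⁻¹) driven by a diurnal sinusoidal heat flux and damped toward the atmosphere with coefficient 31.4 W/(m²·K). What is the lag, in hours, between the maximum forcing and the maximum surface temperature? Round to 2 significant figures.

Areal heat capacity C = ρ c_p D = 1540 × 665 × 1.50 = 1.54×10^6 J/(m²·K).
ω = 2π / 86400 s = 7.27×10^-5 s⁻¹.
Phase lag φ = arctan(Cω/λ) = arctan(112/31.4) = 1.30 rad.
Time lag = φ / ω = 1.30 / 7.27×10^-5 = 17800 s = 4.95 hours.

5.0 hours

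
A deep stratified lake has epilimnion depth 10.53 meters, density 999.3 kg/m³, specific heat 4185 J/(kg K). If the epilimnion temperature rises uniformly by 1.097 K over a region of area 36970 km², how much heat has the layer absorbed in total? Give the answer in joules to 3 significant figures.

Areal heat capacity C = ρ c_p D = 999.3 × 4185 × 10.53 = 4.40×10^7 J/(m^2 K).
Heat per unit area: q = C ΔT = 4.40×10^7 × 1.097 = 4.83×10^7 J/m².
Total heat: Q = q × A = 4.83×10^7 × (36970 × 10⁶ m²) = 1.79×10^18 J.

1.79×10^18 J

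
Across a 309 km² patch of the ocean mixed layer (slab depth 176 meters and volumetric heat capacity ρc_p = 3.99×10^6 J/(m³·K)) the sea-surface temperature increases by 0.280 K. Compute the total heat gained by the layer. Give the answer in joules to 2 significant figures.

Areal heat capacity C = ρc_p × D = 3.99×10^6 × 176 = 7.02×10^8 J m⁻² K⁻¹.
Heat per unit area: q = C ΔT = 7.02×10^8 × 0.280 = 1.97×10^8 J/m².
Total heat: Q = q × A = 1.97×10^8 × (309 × 10⁶ m²) = 6.08×10^16 J.

6.1×10^16 J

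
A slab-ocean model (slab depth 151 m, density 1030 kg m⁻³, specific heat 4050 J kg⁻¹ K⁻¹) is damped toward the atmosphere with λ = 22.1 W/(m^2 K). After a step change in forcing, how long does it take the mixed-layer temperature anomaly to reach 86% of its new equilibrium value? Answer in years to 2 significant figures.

Areal heat capacity C = ρ c_p D = 1030 × 4050 × 151 = 6.30×10^8 J/(m^2 K).
τ = C / λ = 6.30×10^8 / 22.1 = 2.85×10^7 s.
Fraction reached: 1 − e^(−t/τ) = 0.86 ⇒ t = −τ ln(1 − 0.86) = τ × 1.97.
t = 5.60×10^7 s = 1.78 years.

1.8 years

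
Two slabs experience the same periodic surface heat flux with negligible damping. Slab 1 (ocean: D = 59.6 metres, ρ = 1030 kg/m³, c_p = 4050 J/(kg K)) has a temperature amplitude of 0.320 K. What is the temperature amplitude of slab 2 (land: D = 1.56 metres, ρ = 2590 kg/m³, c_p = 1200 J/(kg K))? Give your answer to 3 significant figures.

C_ocean = 2.49×10^8 J/(m²·K); C_land = 4.85×10^6 J/(m²·K).
A ∝ 1/C ⇒ A_land = A_ocean × C_ocean/C_land = 0.320 × 51.3 = 16.4 K.

16.4 K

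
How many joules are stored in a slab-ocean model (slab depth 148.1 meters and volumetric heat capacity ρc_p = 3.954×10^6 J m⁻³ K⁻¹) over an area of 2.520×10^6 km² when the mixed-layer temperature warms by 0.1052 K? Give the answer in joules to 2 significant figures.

1.6×10^20 J

Areal heat capacity C = ρc_p × D = 3.954×10^6 × 148.1 = 5.86×10^8 J/(m^2 K).
Heat per unit area: q = C ΔT = 5.86×10^8 × 0.1052 = 6.16×10^7 J/m².
Total heat: Q = q × A = 6.16×10^7 × (2.520×10^6 × 10⁶ m²) = 1.55×10^20 J.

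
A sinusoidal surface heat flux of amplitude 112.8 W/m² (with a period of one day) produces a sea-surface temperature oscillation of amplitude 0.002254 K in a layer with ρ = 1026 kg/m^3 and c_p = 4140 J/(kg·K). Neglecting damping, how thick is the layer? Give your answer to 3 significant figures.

ω = 2π / 86400 s = 7.27×10^-5 s⁻¹.
Required C = F₀ / (A ω) = 112.8 / (0.002254 × 7.27×10^-5) = 6.88×10^8 J/(m²·K).
D = C / (ρ c_p) = 6.88×10^8 / (1026 × 4140) = 162 m.

162 m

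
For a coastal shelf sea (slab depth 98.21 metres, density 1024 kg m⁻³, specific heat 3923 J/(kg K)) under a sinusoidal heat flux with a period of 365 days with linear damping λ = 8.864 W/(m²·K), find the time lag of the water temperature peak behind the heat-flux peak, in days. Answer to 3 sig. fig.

Areal heat capacity C = ρ c_p D = 1024 × 3923 × 98.21 = 3.95×10^8 J/(m²·K).
ω = 2π / 3.15×10^7 s = 1.99×10^-7 s⁻¹.
Phase lag φ = arctan(Cω/λ) = arctan(78.6/8.864) = 1.46 rad.
Time lag = φ / ω = 1.46 / 1.99×10^-7 = 7.32×10^6 s = 84.7 days.

84.7 days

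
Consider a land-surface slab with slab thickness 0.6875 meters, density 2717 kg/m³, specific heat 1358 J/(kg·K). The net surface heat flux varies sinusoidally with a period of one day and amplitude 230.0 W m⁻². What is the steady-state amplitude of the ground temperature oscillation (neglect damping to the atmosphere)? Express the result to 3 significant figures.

Areal heat capacity C = ρ c_p D = 2717 × 1358 × 0.6875 = 2.54×10^6 J/(m^2 K).
Angular frequency ω = 2π / T = 2π / 86400 s = 7.27×10^-5 s⁻¹.
Cω = 2.54×10^6 × 7.27×10^-5 = 184 W/(m²·K).
Amplitude A = F₀ / (Cω) = 230.0 / 184 = 1.25 K.

1.25 K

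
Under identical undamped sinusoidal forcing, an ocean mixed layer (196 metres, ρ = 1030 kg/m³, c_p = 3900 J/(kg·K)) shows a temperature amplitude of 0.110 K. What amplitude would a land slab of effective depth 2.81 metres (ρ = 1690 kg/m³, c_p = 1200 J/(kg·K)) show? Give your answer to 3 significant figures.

C_ocean = 7.87×10^8 J/(m²·K); C_land = 5.70×10^6 J/(m²·K).
A ∝ 1/C ⇒ A_land = A_ocean × C_ocean/C_land = 0.110 × 138 = 15.2 K.

15.2 K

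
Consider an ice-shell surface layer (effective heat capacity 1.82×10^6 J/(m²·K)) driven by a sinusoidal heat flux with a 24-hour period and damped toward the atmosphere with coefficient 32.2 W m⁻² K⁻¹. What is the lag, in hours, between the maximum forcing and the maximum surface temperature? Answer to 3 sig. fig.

5.09 hours

Areal heat capacity C = 1.82×10^6 J/(m²·K) (given).
ω = 2π / 86400 s = 7.27×10^-5 s⁻¹.
Phase lag φ = arctan(Cω/λ) = arctan(132/32.2) = 1.33 rad.
Time lag = φ / ω = 1.33 / 7.27×10^-5 = 18300 s = 5.09 hours.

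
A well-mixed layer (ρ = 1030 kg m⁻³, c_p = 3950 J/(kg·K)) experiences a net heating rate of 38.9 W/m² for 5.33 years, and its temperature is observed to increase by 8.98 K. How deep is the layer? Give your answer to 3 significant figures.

Heat input Q = F Δt = 38.9 × 1.68×10^8 s = 6.54×10^9 J/m².
Required areal heat capacity C = Q / ΔT = 7.29×10^8 J/(m²·K).
Depth D = C / (ρ c_p) = 7.29×10^8 / (1030 × 3950) = 179 m.

179 m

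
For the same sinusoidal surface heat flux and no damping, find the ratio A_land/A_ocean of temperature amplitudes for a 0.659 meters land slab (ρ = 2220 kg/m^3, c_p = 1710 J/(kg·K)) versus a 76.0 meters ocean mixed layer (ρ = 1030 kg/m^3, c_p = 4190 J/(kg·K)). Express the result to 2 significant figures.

130

C_ocean = 1030 × 4190 × 76.0 = 3.28×10^8 J/(m²·K).
C_land = 2220 × 1710 × 0.659 = 2.50×10^6 J/(m²·K).
Undamped amplitude ∝ 1/C, so A_land/A_ocean = C_ocean/C_land = 131.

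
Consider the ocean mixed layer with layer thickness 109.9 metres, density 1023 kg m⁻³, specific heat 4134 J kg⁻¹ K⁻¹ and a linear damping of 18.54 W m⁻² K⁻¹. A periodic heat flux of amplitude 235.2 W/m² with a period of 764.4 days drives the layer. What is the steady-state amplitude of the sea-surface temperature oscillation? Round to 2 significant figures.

Areal heat capacity C = ρ c_p D = 1023 × 4134 × 109.9 = 4.65×10^8 J/(m²·K).
Angular frequency ω = 2π / T = 2π / 6.60×10^7 s = 9.51×10^-8 s⁻¹.
√((Cω)² + λ²) = √((44.2)² + 18.54²) = 47.9 W/(m²·K).
Amplitude A = F₀ / √((Cω)²+λ²) = 235.2 / 47.9 = 4.91 K.

4.9 K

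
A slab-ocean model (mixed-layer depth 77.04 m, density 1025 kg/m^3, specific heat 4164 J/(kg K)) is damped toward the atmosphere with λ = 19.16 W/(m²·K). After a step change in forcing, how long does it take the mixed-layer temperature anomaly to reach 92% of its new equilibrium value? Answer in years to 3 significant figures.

Areal heat capacity C = ρ c_p D = 1025 × 4164 × 77.04 = 3.29×10^8 J/(m²·K).
τ = C / λ = 3.29×10^8 / 19.16 = 1.72×10^7 s.
Fraction reached: 1 − e^(−t/τ) = 0.92 ⇒ t = −τ ln(1 − 0.92) = τ × 2.53.
t = 4.33×10^7 s = 1.37 years.

1.37 years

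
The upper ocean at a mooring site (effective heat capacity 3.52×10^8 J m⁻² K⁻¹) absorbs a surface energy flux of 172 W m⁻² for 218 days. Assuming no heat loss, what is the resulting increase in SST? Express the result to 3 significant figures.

Areal heat capacity C = 3.52×10^8 J m⁻² K⁻¹ (given).
Net heat input Q = F Δt = 172 × (218 days × 86400 s/day) = 3.24×10^9 J/m².
ΔT = Q / C = 3.24×10^9 / 3.52×10^8 = 9.20 K.

9.20 K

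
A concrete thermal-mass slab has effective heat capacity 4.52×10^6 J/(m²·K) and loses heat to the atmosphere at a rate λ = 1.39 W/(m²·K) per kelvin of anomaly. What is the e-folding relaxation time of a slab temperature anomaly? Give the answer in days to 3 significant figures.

37.6 days

Areal heat capacity C = 4.52×10^6 J/(m²·K) (given).
Relaxation time τ = C / λ = 4.52×10^6 / 1.39 = 3.25×10^6 s.
In days: 3.25×10^6 s / (86400 s/day) = 37.6 days.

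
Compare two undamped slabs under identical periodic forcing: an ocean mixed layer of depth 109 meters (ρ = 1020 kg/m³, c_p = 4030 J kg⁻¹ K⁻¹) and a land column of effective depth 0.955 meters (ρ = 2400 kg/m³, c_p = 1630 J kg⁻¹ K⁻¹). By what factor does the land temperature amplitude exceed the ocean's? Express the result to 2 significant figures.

120

C_ocean = 1020 × 4030 × 109 = 4.48×10^8 J/(m²·K).
C_land = 2400 × 1630 × 0.955 = 3.74×10^6 J/(m²·K).
Undamped amplitude ∝ 1/C, so A_land/A_ocean = C_ocean/C_land = 120.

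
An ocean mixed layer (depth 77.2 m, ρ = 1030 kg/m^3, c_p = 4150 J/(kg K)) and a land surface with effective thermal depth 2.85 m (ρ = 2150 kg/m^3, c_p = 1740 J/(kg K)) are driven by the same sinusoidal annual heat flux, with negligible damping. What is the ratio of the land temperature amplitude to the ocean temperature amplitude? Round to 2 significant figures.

31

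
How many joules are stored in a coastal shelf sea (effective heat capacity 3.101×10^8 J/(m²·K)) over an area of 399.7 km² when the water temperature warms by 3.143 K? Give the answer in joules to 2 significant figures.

3.9×10^17 J

Areal heat capacity C = 3.101×10^8 J/(m²·K) (given).
Heat per unit area: q = C ΔT = 3.10×10^8 × 3.143 = 9.75×10^8 J/m².
Total heat: Q = q × A = 9.75×10^8 × (399.7 × 10⁶ m²) = 3.90×10^17 J.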